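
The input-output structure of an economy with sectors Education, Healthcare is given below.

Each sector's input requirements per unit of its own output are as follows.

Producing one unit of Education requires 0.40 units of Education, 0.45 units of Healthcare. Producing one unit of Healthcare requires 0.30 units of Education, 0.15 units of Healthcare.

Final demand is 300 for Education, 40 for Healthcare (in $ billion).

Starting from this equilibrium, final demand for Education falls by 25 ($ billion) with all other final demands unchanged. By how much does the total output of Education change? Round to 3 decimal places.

I − A =
  [   0.60    -0.30]
  [  -0.45     0.85]
det(I−A) = (0.60)(0.85) − (-0.30)(-0.45) = 0.3750
adj(I−A) = [[0.85, 0.30], [0.45, 0.60]]
(I − A)⁻¹ = adj(I−A) / det(I−A) ≈
  [   2.2667     0.8000]
  [   1.2000     1.6000]
Δx = (I − A)⁻¹ Δd with Δd having -25 in the Education component and 0 elsewhere.
So Δx_E = L_EE · (-25), where L_EE = adj(I−A)_EE / det(I−A) = 0.85 / 0.3750.
Δx_E = 0.85 × (-25) / 0.3750 = -21.25 / 0.3750 ≈ -56.667.

Δx_E = -56.667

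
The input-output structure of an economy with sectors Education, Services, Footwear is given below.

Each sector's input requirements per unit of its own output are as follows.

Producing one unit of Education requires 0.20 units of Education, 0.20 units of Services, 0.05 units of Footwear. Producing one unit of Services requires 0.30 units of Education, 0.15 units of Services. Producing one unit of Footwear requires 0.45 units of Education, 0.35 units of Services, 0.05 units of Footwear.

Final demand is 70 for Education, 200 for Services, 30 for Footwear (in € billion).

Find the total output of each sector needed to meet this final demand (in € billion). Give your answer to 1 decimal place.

x_E = 227.0, x_S = 306.6, x_F = 43.5

I − A =
  [   0.80    -0.30    -0.45]
  [  -0.20     0.85    -0.35]
  [  -0.05     0.00     0.95]
Cofactors of I−A, C_ij = (−1)^(i+j)·(minor ij) (rows/columns in the sector order above):
  C_11 = (0.85)(0.95) − (-0.35)(0.00) = 0.8075
  C_12 = −[(-0.20)(0.95) − (-0.35)(-0.05)] = 0.2075
  C_13 = (-0.20)(0.00) − (0.85)(-0.05) = 0.0425
  C_21 = −[(-0.30)(0.95) − (-0.45)(0.00)] = 0.2850
  C_22 = (0.80)(0.95) − (-0.45)(-0.05) = 0.7375
  C_23 = −[(0.80)(0.00) − (-0.30)(-0.05)] = 0.0150
  C_31 = (-0.30)(-0.35) − (-0.45)(0.85) = 0.4875
  C_32 = −[(0.80)(-0.35) − (-0.45)(-0.20)] = 0.3700
  C_33 = (0.80)(0.85) − (-0.30)(-0.20) = 0.6200
det(I−A) = Σ_j (I−A)_1j·C_1j = (0.80)(0.8075) + (-0.30)(0.2075) + (-0.45)(0.0425) = 0.564625
adj(I−A) = Cᵀ =
  [ 0.8075   0.2850   0.4875]
  [ 0.2075   0.7375   0.3700]
  [ 0.0425   0.0150   0.6200]
(I − A)⁻¹ = adj(I−A) / det(I−A) ≈
  [   1.4302     0.5048     0.8634]
  [   0.3675     1.3062     0.6553]
  [   0.0753     0.0266     1.0981]
x = (I − A)⁻¹ d = adj(I−A)·d / det(I−A), with det(I−A) = 0.564625:
  x_E = (0.8075·70 + 0.2850·200 + 0.4875·30) / 0.564625 = 128.15 / 0.564625 ≈ 227.0
  x_S = (0.2075·70 + 0.7375·200 + 0.3700·30) / 0.564625 = 173.125 / 0.564625 ≈ 306.6
  x_F = (0.0425·70 + 0.0150·200 + 0.6200·30) / 0.564625 = 24.575 / 0.564625 ≈ 43.5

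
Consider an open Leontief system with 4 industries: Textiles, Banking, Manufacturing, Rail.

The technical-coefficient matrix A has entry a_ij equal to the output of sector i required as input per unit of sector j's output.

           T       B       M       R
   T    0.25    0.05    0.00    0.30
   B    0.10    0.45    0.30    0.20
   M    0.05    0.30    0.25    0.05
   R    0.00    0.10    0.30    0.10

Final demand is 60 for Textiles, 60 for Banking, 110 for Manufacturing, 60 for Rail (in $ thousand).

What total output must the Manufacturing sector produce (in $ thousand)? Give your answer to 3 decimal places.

I − A =
  [   0.75    -0.05     0.00    -0.30]
  [  -0.10     0.55    -0.30    -0.20]
  [  -0.05    -0.30     0.75    -0.05]
  [   0.00    -0.10    -0.30     0.90]
Compute the cofactors C_ij = (−1)^(i+j)·(3×3 minor ij) of I−A; the adjugate is their transpose:
adj(I−A) = Cᵀ =
  [ 0.247500   0.082500   0.075000   0.105000]
  [ 0.082500   0.490500   0.256500   0.150750]
  [ 0.051250   0.210000   0.348750   0.083125]
  [ 0.026250   0.124500   0.144750   0.237375]
det(I−A) = Σ_j (I−A)_1j·C_1j = (0.75)(0.247500) + (-0.05)(0.082500) + (0.00)(0.051250) + (-0.30)(0.026250) = 0.173625
(I − A)⁻¹ = adj(I−A) / det(I−A) ≈
  [   1.4255     0.4752     0.4320     0.6048]
  [   0.4752     2.8251     1.4773     0.8683]
  [   0.2952     1.2095     2.0086     0.4788]
  [   0.1512     0.7171     0.8337     1.3672]
x = (I − A)⁻¹ d = adj(I−A)·d / det(I−A), with det(I−A) = 0.173625:
  x_T = (0.247500·60 + 0.082500·60 + 0.075000·110 + 0.105000·60) / 0.173625 = 34.35 / 0.173625 ≈ 197.840
  x_B = (0.082500·60 + 0.490500·60 + 0.256500·110 + 0.150750·60) / 0.173625 = 71.64 / 0.173625 ≈ 412.613
  x_M = (0.051250·60 + 0.210000·60 + 0.348750·110 + 0.083125·60) / 0.173625 = 59.025 / 0.173625 ≈ 339.957
  x_R = (0.026250·60 + 0.124500·60 + 0.144750·110 + 0.237375·60) / 0.173625 = 39.21 / 0.173625 ≈ 225.832

x_M = 339.957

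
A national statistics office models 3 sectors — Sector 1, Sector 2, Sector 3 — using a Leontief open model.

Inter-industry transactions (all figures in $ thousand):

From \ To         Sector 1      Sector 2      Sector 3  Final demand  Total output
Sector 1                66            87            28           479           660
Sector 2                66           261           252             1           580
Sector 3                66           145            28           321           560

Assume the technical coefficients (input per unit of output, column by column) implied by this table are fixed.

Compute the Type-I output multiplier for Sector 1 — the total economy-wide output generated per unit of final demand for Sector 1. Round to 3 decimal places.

m_1 = 1.831

Technical coefficients a_ij = z_ij / X_j:
  a_11 = 66/660 = 0.10, a_21 = 66/660 = 0.10, a_31 = 66/660 = 0.10
  a_12 = 87/580 = 0.15, a_22 = 261/580 = 0.45, a_32 = 145/580 = 0.25
  a_13 = 28/560 = 0.05, a_23 = 252/560 = 0.45, a_33 = 28/560 = 0.05
I − A =
  [   0.90    -0.15    -0.05]
  [  -0.10     0.55    -0.45]
  [  -0.10    -0.25     0.95]
Cofactors of I−A, C_ij = (−1)^(i+j)·(minor ij) (rows/columns in the sector order above):
  C_11 = (0.55)(0.95) − (-0.45)(-0.25) = 0.4100
  C_12 = −[(-0.10)(0.95) − (-0.45)(-0.10)] = 0.1400
  C_13 = (-0.10)(-0.25) − (0.55)(-0.10) = 0.0800
  C_21 = −[(-0.15)(0.95) − (-0.05)(-0.25)] = 0.1550
  C_22 = (0.90)(0.95) − (-0.05)(-0.10) = 0.8500
  C_23 = −[(0.90)(-0.25) − (-0.15)(-0.10)] = 0.2400
  C_31 = (-0.15)(-0.45) − (-0.05)(0.55) = 0.0950
  C_32 = −[(0.90)(-0.45) − (-0.05)(-0.10)] = 0.4100
  C_33 = (0.90)(0.55) − (-0.15)(-0.10) = 0.4800
det(I−A) = Σ_j (I−A)_1j·C_1j = (0.90)(0.4100) + (-0.15)(0.1400) + (-0.05)(0.0800) = 0.3440
adj(I−A) = Cᵀ =
  [ 0.4100   0.1550   0.0950]
  [ 0.1400   0.8500   0.4100]
  [ 0.0800   0.2400   0.4800]
(I − A)⁻¹ = adj(I−A) / det(I−A) ≈
  [   1.1919     0.4506     0.2762]
  [   0.4070     2.4709     1.1919]
  [   0.2326     0.6977     1.3953]
The output multiplier for sector j is the column-j sum of the Leontief inverse (I − A)⁻¹ = adj(I−A) / det(I−A).
Column 1 of adj(I−A): (0.4100, 0.1400, 0.0800); det(I−A) = 0.3440.
m_1 = (0.4100 + 0.1400 + 0.0800) / 0.3440 = 0.63 / 0.3440 ≈ 1.831.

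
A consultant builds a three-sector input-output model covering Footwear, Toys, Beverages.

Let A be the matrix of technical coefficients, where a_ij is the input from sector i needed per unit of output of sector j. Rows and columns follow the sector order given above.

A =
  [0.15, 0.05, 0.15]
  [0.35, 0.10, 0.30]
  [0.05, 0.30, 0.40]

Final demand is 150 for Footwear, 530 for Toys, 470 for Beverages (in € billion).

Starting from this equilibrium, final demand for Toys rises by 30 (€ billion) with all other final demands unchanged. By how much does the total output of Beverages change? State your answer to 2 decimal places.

Δx_B = 22.15

I − A =
  [   0.85    -0.05    -0.15]
  [  -0.35     0.90    -0.30]
  [  -0.05    -0.30     0.60]
Cofactors of I−A, C_ij = (−1)^(i+j)·(minor ij) (rows/columns in the sector order above):
  C_11 = (0.90)(0.60) − (-0.30)(-0.30) = 0.4500
  C_12 = −[(-0.35)(0.60) − (-0.30)(-0.05)] = 0.2250
  C_13 = (-0.35)(-0.30) − (0.90)(-0.05) = 0.1500
  C_21 = −[(-0.05)(0.60) − (-0.15)(-0.30)] = 0.0750
  C_22 = (0.85)(0.60) − (-0.15)(-0.05) = 0.5025
  C_23 = −[(0.85)(-0.30) − (-0.05)(-0.05)] = 0.2575
  C_31 = (-0.05)(-0.30) − (-0.15)(0.90) = 0.1500
  C_32 = −[(0.85)(-0.30) − (-0.15)(-0.35)] = 0.3075
  C_33 = (0.85)(0.90) − (-0.05)(-0.35) = 0.7475
det(I−A) = Σ_j (I−A)_1j·C_1j = (0.85)(0.4500) + (-0.05)(0.2250) + (-0.15)(0.1500) = 0.34875
adj(I−A) = Cᵀ =
  [ 0.4500   0.0750   0.1500]
  [ 0.2250   0.5025   0.3075]
  [ 0.1500   0.2575   0.7475]
(I − A)⁻¹ = adj(I−A) / det(I−A) ≈
  [   1.2903     0.2151     0.4301]
  [   0.6452     1.4409     0.8817]
  [   0.4301     0.7384     2.1434]
Δx = (I − A)⁻¹ Δd with Δd having +30 in the Toys component and 0 elsewhere.
So Δx_B = L_BT · (+30), where L_BT = adj(I−A)_BT / det(I−A) = 0.2575 / 0.34875.
Δx_B = 0.2575 × (+30) / 0.34875 = 7.725 / 0.34875 ≈ 22.15.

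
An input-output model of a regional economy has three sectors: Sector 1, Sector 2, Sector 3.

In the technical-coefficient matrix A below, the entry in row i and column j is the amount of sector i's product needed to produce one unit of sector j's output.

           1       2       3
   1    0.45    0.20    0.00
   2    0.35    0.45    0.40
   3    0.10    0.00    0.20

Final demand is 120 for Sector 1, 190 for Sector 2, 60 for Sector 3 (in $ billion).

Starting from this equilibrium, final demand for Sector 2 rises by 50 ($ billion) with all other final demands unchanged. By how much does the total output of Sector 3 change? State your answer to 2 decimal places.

I − A =
  [   0.55    -0.20     0.00]
  [  -0.35     0.55    -0.40]
  [  -0.10     0.00     0.80]
Cofactors of I−A, C_ij = (−1)^(i+j)·(minor ij) (rows/columns in the sector order above):
  C_11 = (0.55)(0.80) − (-0.40)(0.00) = 0.4400
  C_12 = −[(-0.35)(0.80) − (-0.40)(-0.10)] = 0.3200
  C_13 = (-0.35)(0.00) − (0.55)(-0.10) = 0.0550
  C_21 = −[(-0.20)(0.80) − (0.00)(0.00)] = 0.1600
  C_22 = (0.55)(0.80) − (0.00)(-0.10) = 0.4400
  C_23 = −[(0.55)(0.00) − (-0.20)(-0.10)] = 0.0200
  C_31 = (-0.20)(-0.40) − (0.00)(0.55) = 0.0800
  C_32 = −[(0.55)(-0.40) − (0.00)(-0.35)] = 0.2200
  C_33 = (0.55)(0.55) − (-0.20)(-0.35) = 0.2325
det(I−A) = Σ_j (I−A)_1j·C_1j = (0.55)(0.4400) + (-0.20)(0.3200) + (0.00)(0.0550) = 0.1780
adj(I−A) = Cᵀ =
  [ 0.4400   0.1600   0.0800]
  [ 0.3200   0.4400   0.2200]
  [ 0.0550   0.0200   0.2325]
(I − A)⁻¹ = adj(I−A) / det(I−A) ≈
  [   2.4719     0.8989     0.4494]
  [   1.7978     2.4719     1.2360]
  [   0.3090     0.1124     1.3062]
Δx = (I − A)⁻¹ Δd with Δd having +50 in the Sector 2 component and 0 elsewhere.
So Δx_3 = L_32 · (+50), where L_32 = adj(I−A)_32 / det(I−A) = 0.0200 / 0.1780.
Δx_3 = 0.0200 × (+50) / 0.1780 = 1.00 / 0.1780 ≈ 5.62.

Δx_3 = 5.62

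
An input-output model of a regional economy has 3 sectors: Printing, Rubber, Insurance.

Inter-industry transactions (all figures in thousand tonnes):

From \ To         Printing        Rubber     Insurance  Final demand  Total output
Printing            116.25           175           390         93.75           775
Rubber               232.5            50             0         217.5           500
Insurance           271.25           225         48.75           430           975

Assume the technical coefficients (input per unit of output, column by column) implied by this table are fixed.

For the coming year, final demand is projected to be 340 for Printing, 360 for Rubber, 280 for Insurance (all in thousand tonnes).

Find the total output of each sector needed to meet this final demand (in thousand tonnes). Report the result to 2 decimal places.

Technical coefficients a_ij = z_ij / X_j:
  a_PP = 116.25/775 = 0.15, a_RP = 232.5/775 = 0.30, a_IP = 271.25/775 = 0.35
  a_PR = 175/500 = 0.35, a_RR = 50/500 = 0.10, a_IR = 225/500 = 0.45
  a_PI = 390/975 = 0.40, a_RI = 0/975 = 0.00, a_II = 48.75/975 = 0.05
I − A =
  [   0.85    -0.35    -0.40]
  [  -0.30     0.90     0.00]
  [  -0.35    -0.45     0.95]
Cofactors of I−A, C_ij = (−1)^(i+j)·(minor ij) (rows/columns in the sector order above):
  C_11 = (0.90)(0.95) − (0.00)(-0.45) = 0.8550
  C_12 = −[(-0.30)(0.95) − (0.00)(-0.35)] = 0.2850
  C_13 = (-0.30)(-0.45) − (0.90)(-0.35) = 0.4500
  C_21 = −[(-0.35)(0.95) − (-0.40)(-0.45)] = 0.5125
  C_22 = (0.85)(0.95) − (-0.40)(-0.35) = 0.6675
  C_23 = −[(0.85)(-0.45) − (-0.35)(-0.35)] = 0.5050
  C_31 = (-0.35)(0.00) − (-0.40)(0.90) = 0.3600
  C_32 = −[(0.85)(0.00) − (-0.40)(-0.30)] = 0.1200
  C_33 = (0.85)(0.90) − (-0.35)(-0.30) = 0.6600
det(I−A) = Σ_j (I−A)_1j·C_1j = (0.85)(0.8550) + (-0.35)(0.2850) + (-0.40)(0.4500) = 0.4470
adj(I−A) = Cᵀ =
  [ 0.8550   0.5125   0.3600]
  [ 0.2850   0.6675   0.1200]
  [ 0.4500   0.5050   0.6600]
(I − A)⁻¹ = adj(I−A) / det(I−A) ≈
  [   1.9128     1.1465     0.8054]
  [   0.6376     1.4933     0.2685]
  [   1.0067     1.1298     1.4765]
x = (I − A)⁻¹ d = adj(I−A)·d / det(I−A), with det(I−A) = 0.4470:
  x_P = (0.8550·340 + 0.5125·360 + 0.3600·280) / 0.4470 = 576.00 / 0.4470 ≈ 1288.59
  x_R = (0.2850·340 + 0.6675·360 + 0.1200·280) / 0.4470 = 370.80 / 0.4470 ≈ 829.53
  x_I = (0.4500·340 + 0.5050·360 + 0.6600·280) / 0.4470 = 519.60 / 0.4470 ≈ 1162.42

x_P = 1288.59, x_R = 829.53, x_I = 1162.42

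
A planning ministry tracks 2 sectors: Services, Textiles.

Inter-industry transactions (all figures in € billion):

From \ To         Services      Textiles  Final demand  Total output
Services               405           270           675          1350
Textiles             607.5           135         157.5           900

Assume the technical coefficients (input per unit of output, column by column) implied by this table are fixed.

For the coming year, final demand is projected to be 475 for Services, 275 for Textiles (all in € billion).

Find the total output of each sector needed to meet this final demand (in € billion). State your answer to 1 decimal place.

Technical coefficients a_ij = z_ij / X_j:
  a_11 = 405/1350 = 0.30, a_21 = 607.5/1350 = 0.45
  a_12 = 270/900 = 0.30, a_22 = 135/900 = 0.15
I − A =
  [   0.70    -0.30]
  [  -0.45     0.85]
det(I−A) = (0.70)(0.85) − (-0.30)(-0.45) = 0.4600
adj(I−A) = [[0.85, 0.30], [0.45, 0.70]]
(I − A)⁻¹ = adj(I−A) / det(I−A) ≈
  [   1.8478     0.6522]
  [   0.9783     1.5217]
x = (I − A)⁻¹ d = adj(I−A)·d / det(I−A), with det(I−A) = 0.4600:
  x_1 = (0.85·475 + 0.30·275) / 0.4600 = 486.25 / 0.4600 ≈ 1057.1
  x_2 = (0.45·475 + 0.70·275) / 0.4600 = 406.25 / 0.4600 ≈ 883.2

x_1 = 1057.1, x_2 = 883.2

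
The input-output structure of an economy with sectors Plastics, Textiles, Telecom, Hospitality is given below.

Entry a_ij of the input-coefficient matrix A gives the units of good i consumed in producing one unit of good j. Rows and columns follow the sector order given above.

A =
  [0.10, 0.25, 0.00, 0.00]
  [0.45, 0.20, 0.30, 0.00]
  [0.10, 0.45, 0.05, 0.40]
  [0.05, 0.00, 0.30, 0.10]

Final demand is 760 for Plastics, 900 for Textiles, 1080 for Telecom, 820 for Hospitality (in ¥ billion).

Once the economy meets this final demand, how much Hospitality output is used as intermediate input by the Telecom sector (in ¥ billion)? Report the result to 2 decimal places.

z_43 = 1229.45

I − A =
  [   0.90    -0.25     0.00     0.00]
  [  -0.45     0.80    -0.30     0.00]
  [  -0.10    -0.45     0.95    -0.40]
  [  -0.05     0.00    -0.30     0.90]
Compute the cofactors C_ij = (−1)^(i+j)·(3×3 minor ij) of I−A; the adjugate is their transpose:
adj(I−A) = Cᵀ =
  [ 0.466500   0.183750   0.067500   0.030000]
  [ 0.363750   0.661500   0.243000   0.108000]
  [ 0.270250   0.392000   0.546750   0.243000]
  [ 0.116000   0.140875   0.186000   0.448125]
det(I−A) = Σ_j (I−A)_1j·C_1j = (0.90)(0.466500) + (-0.25)(0.363750) + (0.00)(0.270250) + (0.00)(0.116000) = 0.3289125
(I − A)⁻¹ = adj(I−A) / det(I−A) ≈
  [   1.4183     0.5587     0.2052     0.0912]
  [   1.1059     2.0112     0.7388     0.3284]
  [   0.8216     1.1918     1.6623     0.7388]
  [   0.3527     0.4283     0.5655     1.3624]
First solve x = (I − A)⁻¹ d = adj(I−A)·d / det(I−A); in particular x_3 = (0.270250·760 + 0.392000·900 + 0.546750·1080 + 0.243000·820) / 0.3289125 = 1347.94 / 0.3289125 ≈ 4098.1720.
Intermediate flow from 4 to 3: z_43 = a_43 · x_3 = 0.30 × 1347.94 / 0.3289125 = 404.382 / 0.3289125 ≈ 1229.45.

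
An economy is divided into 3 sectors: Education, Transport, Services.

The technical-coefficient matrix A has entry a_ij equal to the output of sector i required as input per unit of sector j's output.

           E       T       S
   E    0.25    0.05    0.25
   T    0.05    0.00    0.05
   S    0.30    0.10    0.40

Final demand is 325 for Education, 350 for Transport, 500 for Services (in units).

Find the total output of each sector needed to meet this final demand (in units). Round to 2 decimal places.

I − A =
  [   0.75    -0.05    -0.25]
  [  -0.05     1.00    -0.05]
  [  -0.30    -0.10     0.60]
Cofactors of I−A, C_ij = (−1)^(i+j)·(minor ij) (rows/columns in the sector order above):
  C_11 = (1.00)(0.60) − (-0.05)(-0.10) = 0.5950
  C_12 = −[(-0.05)(0.60) − (-0.05)(-0.30)] = 0.0450
  C_13 = (-0.05)(-0.10) − (1.00)(-0.30) = 0.3050
  C_21 = −[(-0.05)(0.60) − (-0.25)(-0.10)] = 0.0550
  C_22 = (0.75)(0.60) − (-0.25)(-0.30) = 0.3750
  C_23 = −[(0.75)(-0.10) − (-0.05)(-0.30)] = 0.0900
  C_31 = (-0.05)(-0.05) − (-0.25)(1.00) = 0.2525
  C_32 = −[(0.75)(-0.05) − (-0.25)(-0.05)] = 0.0500
  C_33 = (0.75)(1.00) − (-0.05)(-0.05) = 0.7475
det(I−A) = Σ_j (I−A)_1j·C_1j = (0.75)(0.5950) + (-0.05)(0.0450) + (-0.25)(0.3050) = 0.36775
adj(I−A) = Cᵀ =
  [ 0.5950   0.0550   0.2525]
  [ 0.0450   0.3750   0.0500]
  [ 0.3050   0.0900   0.7475]
(I − A)⁻¹ = adj(I−A) / det(I−A) ≈
  [   1.6179     0.1496     0.6866]
  [   0.1224     1.0197     0.1360]
  [   0.8294     0.2447     2.0326]
x = (I − A)⁻¹ d = adj(I−A)·d / det(I−A), with det(I−A) = 0.36775:
  x_E = (0.5950·325 + 0.0550·350 + 0.2525·500) / 0.36775 = 338.875 / 0.36775 ≈ 921.48
  x_T = (0.0450·325 + 0.3750·350 + 0.0500·500) / 0.36775 = 170.875 / 0.36775 ≈ 464.65
  x_S = (0.3050·325 + 0.0900·350 + 0.7475·500) / 0.36775 = 504.375 / 0.36775 ≈ 1371.52

x_E = 921.48, x_T = 464.65, x_S = 1371.52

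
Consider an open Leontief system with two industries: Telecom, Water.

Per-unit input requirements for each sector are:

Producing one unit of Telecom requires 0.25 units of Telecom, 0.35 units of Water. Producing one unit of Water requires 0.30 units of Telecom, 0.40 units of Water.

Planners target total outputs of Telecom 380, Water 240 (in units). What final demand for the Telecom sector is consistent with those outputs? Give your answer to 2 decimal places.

d_T = 213.00

I − A =
  [   0.75    -0.30]
  [  -0.35     0.60]
d = (I − A) x:
  d_T = (+0.75)·380 + (-0.30)·240 = 213.00
  d_W = (-0.35)·380 + (+0.60)·240 = 11.00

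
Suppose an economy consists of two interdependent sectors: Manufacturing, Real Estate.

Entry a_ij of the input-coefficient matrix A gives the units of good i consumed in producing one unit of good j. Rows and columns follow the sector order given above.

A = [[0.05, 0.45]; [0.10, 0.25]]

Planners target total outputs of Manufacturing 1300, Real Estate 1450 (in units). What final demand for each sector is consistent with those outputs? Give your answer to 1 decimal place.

d_1 = 582.5, d_2 = 957.5

I − A =
  [   0.95    -0.45]
  [  -0.10     0.75]
d = (I − A) x:
  d_1 = (+0.95)·1300 + (-0.45)·1450 = 582.5
  d_2 = (-0.10)·1300 + (+0.75)·1450 = 957.5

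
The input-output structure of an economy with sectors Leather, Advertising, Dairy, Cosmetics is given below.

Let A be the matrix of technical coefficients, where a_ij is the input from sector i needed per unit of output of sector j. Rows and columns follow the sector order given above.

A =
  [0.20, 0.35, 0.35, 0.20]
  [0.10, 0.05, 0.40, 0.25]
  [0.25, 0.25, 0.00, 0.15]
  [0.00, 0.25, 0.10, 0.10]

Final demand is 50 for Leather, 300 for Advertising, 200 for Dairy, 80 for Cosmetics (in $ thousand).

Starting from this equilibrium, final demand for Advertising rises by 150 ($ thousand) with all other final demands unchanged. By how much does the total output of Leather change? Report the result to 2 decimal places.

I − A =
  [   0.80    -0.35    -0.35    -0.20]
  [  -0.10     0.95    -0.40    -0.25]
  [  -0.25    -0.25     1.00    -0.15]
  [   0.00    -0.25    -0.10     0.90]
Compute the cofactors C_ij = (−1)^(i+j)·(3×3 minor ij) of I−A; the adjugate is their transpose:
adj(I−A) = Cᵀ =
  [ 0.667000   0.456625   0.451125   0.350250]
  [ 0.184750   0.624250   0.341500   0.271375]
  [ 0.224375   0.301250   0.597500   0.233125]
  [ 0.076250   0.206875   0.161250   0.518125]
det(I−A) = Σ_j (I−A)_1j·C_1j = (0.80)(0.667000) + (-0.35)(0.184750) + (-0.35)(0.224375) + (-0.20)(0.076250) = 0.37515625
(I − A)⁻¹ = adj(I−A) / det(I−A) ≈
  [   1.7779     1.2172     1.2025     0.9336]
  [   0.4925     1.6640     0.9103     0.7234]
  [   0.5981     0.8030     1.5927     0.6214]
  [   0.2032     0.5514     0.4298     1.3811]
Δx = (I − A)⁻¹ Δd with Δd having +150 in the Advertising component and 0 elsewhere.
So Δx_L = L_LA · (+150), where L_LA = adj(I−A)_LA / det(I−A) = 0.456625 / 0.37515625.
Δx_L = 0.456625 × (+150) / 0.37515625 = 68.49375 / 0.37515625 ≈ 182.57.

Δx_L = 182.57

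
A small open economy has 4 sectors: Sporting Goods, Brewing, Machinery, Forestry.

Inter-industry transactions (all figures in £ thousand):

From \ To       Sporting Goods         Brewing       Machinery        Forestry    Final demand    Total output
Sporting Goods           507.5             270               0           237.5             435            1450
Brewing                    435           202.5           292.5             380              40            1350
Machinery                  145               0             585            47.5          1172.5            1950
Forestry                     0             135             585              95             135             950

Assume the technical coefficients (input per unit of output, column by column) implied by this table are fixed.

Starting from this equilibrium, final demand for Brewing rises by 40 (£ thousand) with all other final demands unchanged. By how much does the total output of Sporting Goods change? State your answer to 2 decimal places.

Δx_1 = 21.04

Technical coefficients a_ij = z_ij / X_j:
  a_11 = 507.5/1450 = 0.35, a_21 = 435/1450 = 0.30, a_31 = 145/1450 = 0.10, a_41 = 0/1450 = 0.00
  a_12 = 270/1350 = 0.20, a_22 = 202.5/1350 = 0.15, a_32 = 0/1350 = 0.00, a_42 = 135/1350 = 0.10
  a_13 = 0/1950 = 0.00, a_23 = 292.5/1950 = 0.15, a_33 = 585/1950 = 0.30, a_43 = 585/1950 = 0.30
  a_14 = 237.5/950 = 0.25, a_24 = 380/950 = 0.40, a_34 = 47.5/950 = 0.05, a_44 = 95/950 = 0.10
I − A =
  [   0.65    -0.20     0.00    -0.25]
  [  -0.30     0.85    -0.15    -0.40]
  [  -0.10     0.00     0.70    -0.05]
  [   0.00    -0.10    -0.30     0.90]
Compute the cofactors C_ij = (−1)^(i+j)·(3×3 minor ij) of I−A; the adjugate is their transpose:
adj(I−A) = Cᵀ =
  [ 0.494000   0.140500   0.118500   0.206250]
  [ 0.210000   0.392250   0.188250   0.243125]
  [ 0.074000   0.023750   0.409750   0.053875]
  [ 0.048000   0.051500   0.157500   0.341750]
det(I−A) = Σ_j (I−A)_1j·C_1j = (0.65)(0.494000) + (-0.20)(0.210000) + (0.00)(0.074000) + (-0.25)(0.048000) = 0.2671
(I − A)⁻¹ = adj(I−A) / det(I−A) ≈
  [   1.8495     0.5260     0.4437     0.7722]
  [   0.7862     1.4686     0.7048     0.9102]
  [   0.2770     0.0889     1.5341     0.2017]
  [   0.1797     0.1928     0.5897     1.2795]
Δx = (I − A)⁻¹ Δd with Δd having +40 in the Brewing component and 0 elsewhere.
So Δx_1 = L_12 · (+40), where L_12 = adj(I−A)_12 / det(I−A) = 0.140500 / 0.2671.
Δx_1 = 0.140500 × (+40) / 0.2671 = 5.62 / 0.2671 ≈ 21.04.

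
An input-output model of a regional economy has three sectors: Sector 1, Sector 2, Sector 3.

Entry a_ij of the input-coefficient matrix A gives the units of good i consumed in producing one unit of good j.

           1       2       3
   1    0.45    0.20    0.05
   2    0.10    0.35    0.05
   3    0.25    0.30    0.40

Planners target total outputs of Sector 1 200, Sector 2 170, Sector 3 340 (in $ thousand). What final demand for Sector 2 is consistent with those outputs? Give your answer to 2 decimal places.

d_2 = 73.50

I − A =
  [   0.55    -0.20    -0.05]
  [  -0.10     0.65    -0.05]
  [  -0.25    -0.30     0.60]
d = (I − A) x:
  d_1 = (+0.55)·200 + (-0.20)·170 + (-0.05)·340 = 59.00
  d_2 = (-0.10)·200 + (+0.65)·170 + (-0.05)·340 = 73.50
  d_3 = (-0.25)·200 + (-0.30)·170 + (+0.60)·340 = 103.00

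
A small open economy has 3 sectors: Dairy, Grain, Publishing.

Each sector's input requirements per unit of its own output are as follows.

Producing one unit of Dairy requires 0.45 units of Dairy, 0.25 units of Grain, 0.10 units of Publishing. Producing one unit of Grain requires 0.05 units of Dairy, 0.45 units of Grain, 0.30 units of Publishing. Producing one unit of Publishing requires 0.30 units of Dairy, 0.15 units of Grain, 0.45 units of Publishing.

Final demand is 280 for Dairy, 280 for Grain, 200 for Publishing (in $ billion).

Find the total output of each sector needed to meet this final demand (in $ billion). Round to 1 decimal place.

x_D = 1468.4, x_G = 1584.2, x_P = 1494.7

I − A =
  [   0.55    -0.05    -0.30]
  [  -0.25     0.55    -0.15]
  [  -0.10    -0.30     0.55]
Cofactors of I−A, C_ij = (−1)^(i+j)·(minor ij) (rows/columns in the sector order above):
  C_11 = (0.55)(0.55) − (-0.15)(-0.30) = 0.2575
  C_12 = −[(-0.25)(0.55) − (-0.15)(-0.10)] = 0.1525
  C_13 = (-0.25)(-0.30) − (0.55)(-0.10) = 0.1300
  C_21 = −[(-0.05)(0.55) − (-0.30)(-0.30)] = 0.1175
  C_22 = (0.55)(0.55) − (-0.30)(-0.10) = 0.2725
  C_23 = −[(0.55)(-0.30) − (-0.05)(-0.10)] = 0.1700
  C_31 = (-0.05)(-0.15) − (-0.30)(0.55) = 0.1725
  C_32 = −[(0.55)(-0.15) − (-0.30)(-0.25)] = 0.1575
  C_33 = (0.55)(0.55) − (-0.05)(-0.25) = 0.2900
det(I−A) = Σ_j (I−A)_1j·C_1j = (0.55)(0.2575) + (-0.05)(0.1525) + (-0.30)(0.1300) = 0.0950
adj(I−A) = Cᵀ =
  [ 0.2575   0.1175   0.1725]
  [ 0.1525   0.2725   0.1575]
  [ 0.1300   0.1700   0.2900]
(I − A)⁻¹ = adj(I−A) / det(I−A) ≈
  [   2.7105     1.2368     1.8158]
  [   1.6053     2.8684     1.6579]
  [   1.3684     1.7895     3.0526]
x = (I − A)⁻¹ d = adj(I−A)·d / det(I−A), with det(I−A) = 0.0950:
  x_D = (0.2575·280 + 0.1175·280 + 0.1725·200) / 0.0950 = 139.50 / 0.0950 ≈ 1468.4
  x_G = (0.1525·280 + 0.2725·280 + 0.1575·200) / 0.0950 = 150.50 / 0.0950 ≈ 1584.2
  x_P = (0.1300·280 + 0.1700·280 + 0.2900·200) / 0.0950 = 142.00 / 0.0950 ≈ 1494.7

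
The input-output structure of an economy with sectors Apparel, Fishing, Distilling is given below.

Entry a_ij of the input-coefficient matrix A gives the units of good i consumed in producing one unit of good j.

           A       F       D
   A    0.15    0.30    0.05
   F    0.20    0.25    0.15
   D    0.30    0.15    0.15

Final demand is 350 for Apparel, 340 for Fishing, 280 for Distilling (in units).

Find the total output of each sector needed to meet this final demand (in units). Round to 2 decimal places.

I − A =
  [   0.85    -0.30    -0.05]
  [  -0.20     0.75    -0.15]
  [  -0.30    -0.15     0.85]
Cofactors of I−A, C_ij = (−1)^(i+j)·(minor ij) (rows/columns in the sector order above):
  C_11 = (0.75)(0.85) − (-0.15)(-0.15) = 0.6150
  C_12 = −[(-0.20)(0.85) − (-0.15)(-0.30)] = 0.2150
  C_13 = (-0.20)(-0.15) − (0.75)(-0.30) = 0.2550
  C_21 = −[(-0.30)(0.85) − (-0.05)(-0.15)] = 0.2625
  C_22 = (0.85)(0.85) − (-0.05)(-0.30) = 0.7075
  C_23 = −[(0.85)(-0.15) − (-0.30)(-0.30)] = 0.2175
  C_31 = (-0.30)(-0.15) − (-0.05)(0.75) = 0.0825
  C_32 = −[(0.85)(-0.15) − (-0.05)(-0.20)] = 0.1375
  C_33 = (0.85)(0.75) − (-0.30)(-0.20) = 0.5775
det(I−A) = Σ_j (I−A)_1j·C_1j = (0.85)(0.6150) + (-0.30)(0.2150) + (-0.05)(0.2550) = 0.4455
adj(I−A) = Cᵀ =
  [ 0.6150   0.2625   0.0825]
  [ 0.2150   0.7075   0.1375]
  [ 0.2550   0.2175   0.5775]
(I − A)⁻¹ = adj(I−A) / det(I−A) ≈
  [   1.3805     0.5892     0.1852]
  [   0.4826     1.5881     0.3086]
  [   0.5724     0.4882     1.2963]
x = (I − A)⁻¹ d = adj(I−A)·d / det(I−A), with det(I−A) = 0.4455:
  x_A = (0.6150·350 + 0.2625·340 + 0.0825·280) / 0.4455 = 327.60 / 0.4455 ≈ 735.35
  x_F = (0.2150·350 + 0.7075·340 + 0.1375·280) / 0.4455 = 354.30 / 0.4455 ≈ 795.29
  x_D = (0.2550·350 + 0.2175·340 + 0.5775·280) / 0.4455 = 324.90 / 0.4455 ≈ 729.29

x_A = 735.35, x_F = 795.29, x_D = 729.29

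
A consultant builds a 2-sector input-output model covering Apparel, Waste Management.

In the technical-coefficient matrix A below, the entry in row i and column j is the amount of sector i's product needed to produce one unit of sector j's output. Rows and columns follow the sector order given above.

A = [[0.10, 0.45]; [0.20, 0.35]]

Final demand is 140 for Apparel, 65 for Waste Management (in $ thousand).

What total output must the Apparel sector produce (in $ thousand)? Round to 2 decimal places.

x_A = 242.93

I − A =
  [   0.90    -0.45]
  [  -0.20     0.65]
det(I−A) = (0.90)(0.65) − (-0.45)(-0.20) = 0.4950
adj(I−A) = [[0.65, 0.45], [0.20, 0.90]]
(I − A)⁻¹ = adj(I−A) / det(I−A) ≈
  [   1.3131     0.9091]
  [   0.4040     1.8182]
x = (I − A)⁻¹ d = adj(I−A)·d / det(I−A), with det(I−A) = 0.4950:
  x_A = (0.65·140 + 0.45·65) / 0.4950 = 120.25 / 0.4950 ≈ 242.93
  x_W = (0.20·140 + 0.90·65) / 0.4950 = 86.50 / 0.4950 ≈ 174.75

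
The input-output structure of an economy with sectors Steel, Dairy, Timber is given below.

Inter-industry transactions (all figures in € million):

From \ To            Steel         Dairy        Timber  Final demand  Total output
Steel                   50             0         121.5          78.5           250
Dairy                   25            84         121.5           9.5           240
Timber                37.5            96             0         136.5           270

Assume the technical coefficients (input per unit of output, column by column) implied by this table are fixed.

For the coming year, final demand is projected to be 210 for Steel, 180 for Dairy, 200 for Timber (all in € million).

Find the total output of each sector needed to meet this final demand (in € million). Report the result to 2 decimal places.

Technical coefficients a_ij = z_ij / X_j:
  a_11 = 50/250 = 0.20, a_21 = 25/250 = 0.10, a_31 = 37.5/250 = 0.15
  a_12 = 0/240 = 0.00, a_22 = 84/240 = 0.35, a_32 = 96/240 = 0.40
  a_13 = 121.5/270 = 0.45, a_23 = 121.5/270 = 0.45, a_33 = 0/270 = 0.00
I − A =
  [   0.80     0.00    -0.45]
  [  -0.10     0.65    -0.45]
  [  -0.15    -0.40     1.00]
Cofactors of I−A, C_ij = (−1)^(i+j)·(minor ij) (rows/columns in the sector order above):
  C_11 = (0.65)(1.00) − (-0.45)(-0.40) = 0.4700
  C_12 = −[(-0.10)(1.00) − (-0.45)(-0.15)] = 0.1675
  C_13 = (-0.10)(-0.40) − (0.65)(-0.15) = 0.1375
  C_21 = −[(0.00)(1.00) − (-0.45)(-0.40)] = 0.1800
  C_22 = (0.80)(1.00) − (-0.45)(-0.15) = 0.7325
  C_23 = −[(0.80)(-0.40) − (0.00)(-0.15)] = 0.3200
  C_31 = (0.00)(-0.45) − (-0.45)(0.65) = 0.2925
  C_32 = −[(0.80)(-0.45) − (-0.45)(-0.10)] = 0.4050
  C_33 = (0.80)(0.65) − (0.00)(-0.10) = 0.5200
det(I−A) = Σ_j (I−A)_1j·C_1j = (0.80)(0.4700) + (0.00)(0.1675) + (-0.45)(0.1375) = 0.314125
adj(I−A) = Cᵀ =
  [ 0.4700   0.1800   0.2925]
  [ 0.1675   0.7325   0.4050]
  [ 0.1375   0.3200   0.5200]
(I − A)⁻¹ = adj(I−A) / det(I−A) ≈
  [   1.4962     0.5730     0.9312]
  [   0.5332     2.3319     1.2893]
  [   0.4377     1.0187     1.6554]
x = (I − A)⁻¹ d = adj(I−A)·d / det(I−A), with det(I−A) = 0.314125:
  x_1 = (0.4700·210 + 0.1800·180 + 0.2925·200) / 0.314125 = 189.60 / 0.314125 ≈ 603.58
  x_2 = (0.1675·210 + 0.7325·180 + 0.4050·200) / 0.314125 = 248.025 / 0.314125 ≈ 789.57
  x_3 = (0.1375·210 + 0.3200·180 + 0.5200·200) / 0.314125 = 190.475 / 0.314125 ≈ 606.37

x_1 = 603.58, x_2 = 789.57, x_3 = 606.37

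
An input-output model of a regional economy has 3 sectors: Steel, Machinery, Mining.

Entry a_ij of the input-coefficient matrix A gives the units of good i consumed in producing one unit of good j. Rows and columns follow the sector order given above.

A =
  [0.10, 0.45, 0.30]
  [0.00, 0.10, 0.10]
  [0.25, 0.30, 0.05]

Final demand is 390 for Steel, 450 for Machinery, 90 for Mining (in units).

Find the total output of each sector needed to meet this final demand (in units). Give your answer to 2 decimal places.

I − A =
  [   0.90    -0.45    -0.30]
  [   0.00     0.90    -0.10]
  [  -0.25    -0.30     0.95]
Cofactors of I−A, C_ij = (−1)^(i+j)·(minor ij) (rows/columns in the sector order above):
  C_11 = (0.90)(0.95) − (-0.10)(-0.30) = 0.8250
  C_12 = −[(0.00)(0.95) − (-0.10)(-0.25)] = 0.0250
  C_13 = (0.00)(-0.30) − (0.90)(-0.25) = 0.2250
  C_21 = −[(-0.45)(0.95) − (-0.30)(-0.30)] = 0.5175
  C_22 = (0.90)(0.95) − (-0.30)(-0.25) = 0.7800
  C_23 = −[(0.90)(-0.30) − (-0.45)(-0.25)] = 0.3825
  C_31 = (-0.45)(-0.10) − (-0.30)(0.90) = 0.3150
  C_32 = −[(0.90)(-0.10) − (-0.30)(0.00)] = 0.0900
  C_33 = (0.90)(0.90) − (-0.45)(0.00) = 0.8100
det(I−A) = Σ_j (I−A)_1j·C_1j = (0.90)(0.8250) + (-0.45)(0.0250) + (-0.30)(0.2250) = 0.66375
adj(I−A) = Cᵀ =
  [ 0.8250   0.5175   0.3150]
  [ 0.0250   0.7800   0.0900]
  [ 0.2250   0.3825   0.8100]
(I − A)⁻¹ = adj(I−A) / det(I−A) ≈
  [   1.2429     0.7797     0.4746]
  [   0.0377     1.1751     0.1356]
  [   0.3390     0.5763     1.2203]
x = (I − A)⁻¹ d = adj(I−A)·d / det(I−A), with det(I−A) = 0.66375:
  x_1 = (0.8250·390 + 0.5175·450 + 0.3150·90) / 0.66375 = 582.975 / 0.66375 ≈ 878.31
  x_2 = (0.0250·390 + 0.7800·450 + 0.0900·90) / 0.66375 = 368.85 / 0.66375 ≈ 555.71
  x_3 = (0.2250·390 + 0.3825·450 + 0.8100·90) / 0.66375 = 332.775 / 0.66375 ≈ 501.36

x_1 = 878.31, x_2 = 555.71, x_3 = 501.36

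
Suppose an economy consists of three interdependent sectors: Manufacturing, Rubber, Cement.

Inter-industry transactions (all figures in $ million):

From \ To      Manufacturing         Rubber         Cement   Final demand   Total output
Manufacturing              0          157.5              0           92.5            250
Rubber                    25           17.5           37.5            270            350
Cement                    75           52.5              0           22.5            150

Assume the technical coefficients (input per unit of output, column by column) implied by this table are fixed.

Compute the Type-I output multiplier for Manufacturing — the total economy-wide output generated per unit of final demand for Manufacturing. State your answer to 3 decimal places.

m_M = 1.664

Technical coefficients a_ij = z_ij / X_j:
  a_MM = 0/250 = 0.00, a_RM = 25/250 = 0.10, a_CM = 75/250 = 0.30
  a_MR = 157.5/350 = 0.45, a_RR = 17.5/350 = 0.05, a_CR = 52.5/350 = 0.15
  a_MC = 0/150 = 0.00, a_RC = 37.5/150 = 0.25, a_CC = 0/150 = 0.00
I − A =
  [   1.00    -0.45     0.00]
  [  -0.10     0.95    -0.25]
  [  -0.30    -0.15     1.00]
Cofactors of I−A, C_ij = (−1)^(i+j)·(minor ij) (rows/columns in the sector order above):
  C_11 = (0.95)(1.00) − (-0.25)(-0.15) = 0.9125
  C_12 = −[(-0.10)(1.00) − (-0.25)(-0.30)] = 0.1750
  C_13 = (-0.10)(-0.15) − (0.95)(-0.30) = 0.3000
  C_21 = −[(-0.45)(1.00) − (0.00)(-0.15)] = 0.4500
  C_22 = (1.00)(1.00) − (0.00)(-0.30) = 1.0000
  C_23 = −[(1.00)(-0.15) − (-0.45)(-0.30)] = 0.2850
  C_31 = (-0.45)(-0.25) − (0.00)(0.95) = 0.1125
  C_32 = −[(1.00)(-0.25) − (0.00)(-0.10)] = 0.2500
  C_33 = (1.00)(0.95) − (-0.45)(-0.10) = 0.9050
det(I−A) = Σ_j (I−A)_1j·C_1j = (1.00)(0.9125) + (-0.45)(0.1750) + (0.00)(0.3000) = 0.83375
adj(I−A) = Cᵀ =
  [ 0.9125   0.4500   0.1125]
  [ 0.1750   1.0000   0.2500]
  [ 0.3000   0.2850   0.9050]
(I − A)⁻¹ = adj(I−A) / det(I−A) ≈
  [   1.0945     0.5397     0.1349]
  [   0.2099     1.1994     0.2999]
  [   0.3598     0.3418     1.0855]
The output multiplier for sector j is the column-j sum of the Leontief inverse (I − A)⁻¹ = adj(I−A) / det(I−A).
Column M of adj(I−A): (0.9125, 0.1750, 0.3000); det(I−A) = 0.83375.
m_M = (0.9125 + 0.1750 + 0.3000) / 0.83375 = 1.3875 / 0.83375 ≈ 1.664.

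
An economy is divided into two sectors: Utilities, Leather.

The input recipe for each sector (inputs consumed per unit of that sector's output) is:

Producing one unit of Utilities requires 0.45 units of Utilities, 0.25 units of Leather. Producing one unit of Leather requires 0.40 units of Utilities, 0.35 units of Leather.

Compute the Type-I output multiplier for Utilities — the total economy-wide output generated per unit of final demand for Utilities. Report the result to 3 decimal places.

m_1 = 3.495

I − A =
  [   0.55    -0.40]
  [  -0.25     0.65]
det(I−A) = (0.55)(0.65) − (-0.40)(-0.25) = 0.2575
adj(I−A) = [[0.65, 0.40], [0.25, 0.55]]
(I − A)⁻¹ = adj(I−A) / det(I−A) ≈
  [   2.5243     1.5534]
  [   0.9709     2.1359]
The output multiplier for sector j is the column-j sum of the Leontief inverse (I − A)⁻¹ = adj(I−A) / det(I−A).
Column 1 of adj(I−A): (0.65, 0.25); det(I−A) = 0.2575.
m_1 = (0.65 + 0.25) / 0.2575 = 0.90 / 0.2575 ≈ 3.495.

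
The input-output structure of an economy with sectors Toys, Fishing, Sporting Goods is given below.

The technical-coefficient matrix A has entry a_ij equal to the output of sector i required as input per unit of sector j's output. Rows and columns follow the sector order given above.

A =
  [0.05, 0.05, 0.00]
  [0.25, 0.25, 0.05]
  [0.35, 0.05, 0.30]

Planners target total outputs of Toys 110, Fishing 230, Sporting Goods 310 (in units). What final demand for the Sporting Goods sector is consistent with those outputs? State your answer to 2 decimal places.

I − A =
  [   0.95    -0.05     0.00]
  [  -0.25     0.75    -0.05]
  [  -0.35    -0.05     0.70]
d = (I − A) x:
  d_1 = (+0.95)·110 + (-0.05)·230 + (+0.00)·310 = 93.00
  d_2 = (-0.25)·110 + (+0.75)·230 + (-0.05)·310 = 129.50
  d_3 = (-0.35)·110 + (-0.05)·230 + (+0.70)·310 = 167.00

d_3 = 167.00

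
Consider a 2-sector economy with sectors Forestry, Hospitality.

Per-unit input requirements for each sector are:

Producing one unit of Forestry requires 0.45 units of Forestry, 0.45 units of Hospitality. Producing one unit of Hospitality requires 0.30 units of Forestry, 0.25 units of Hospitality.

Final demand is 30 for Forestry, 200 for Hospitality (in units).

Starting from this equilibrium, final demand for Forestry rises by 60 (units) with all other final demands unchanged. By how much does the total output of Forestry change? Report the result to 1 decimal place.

I − A =
  [   0.55    -0.30]
  [  -0.45     0.75]
det(I−A) = (0.55)(0.75) − (-0.30)(-0.45) = 0.2775
adj(I−A) = [[0.75, 0.30], [0.45, 0.55]]
(I − A)⁻¹ = adj(I−A) / det(I−A) ≈
  [   2.7027     1.0811]
  [   1.6216     1.9820]
Δx = (I − A)⁻¹ Δd with Δd having +60 in the Forestry component and 0 elsewhere.
So Δx_1 = L_11 · (+60), where L_11 = adj(I−A)_11 / det(I−A) = 0.75 / 0.2775.
Δx_1 = 0.75 × (+60) / 0.2775 = 45.00 / 0.2775 ≈ 162.2.

Δx_1 = 162.2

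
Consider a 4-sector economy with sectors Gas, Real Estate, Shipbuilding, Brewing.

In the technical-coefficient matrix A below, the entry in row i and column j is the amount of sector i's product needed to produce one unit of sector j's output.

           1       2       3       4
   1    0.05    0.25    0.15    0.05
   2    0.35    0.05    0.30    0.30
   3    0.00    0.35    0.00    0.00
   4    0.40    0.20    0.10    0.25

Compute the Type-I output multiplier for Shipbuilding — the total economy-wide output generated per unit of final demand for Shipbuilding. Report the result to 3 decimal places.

I − A =
  [   0.95    -0.25    -0.15    -0.05]
  [  -0.35     0.95    -0.30    -0.30]
  [   0.00    -0.35     1.00     0.00]
  [  -0.40    -0.20    -0.10     0.75]
Compute the cofactors C_ij = (−1)^(i+j)·(3×3 minor ij) of I−A; the adjugate is their transpose:
adj(I−A) = Cᵀ =
  [ 0.563250   0.238625   0.169375   0.133000]
  [ 0.382500   0.692500   0.295375   0.302500]
  [ 0.133875   0.242375   0.501750   0.105875]
  [ 0.420250   0.344250   0.236000   0.696875]
det(I−A) = Σ_j (I−A)_1j·C_1j = (0.95)(0.563250) + (-0.25)(0.382500) + (-0.15)(0.133875) + (-0.05)(0.420250) = 0.39836875
(I − A)⁻¹ = adj(I−A) / det(I−A) ≈
  [   1.4139     0.5990     0.4252     0.3339]
  [   0.9602     1.7383     0.7415     0.7593]
  [   0.3361     0.6084     1.2595     0.2658]
  [   1.0549     0.8641     0.5924     1.7493]
The output multiplier for sector j is the column-j sum of the Leontief inverse (I − A)⁻¹ = adj(I−A) / det(I−A).
Column 3 of adj(I−A): (0.169375, 0.295375, 0.501750, 0.236000); det(I−A) = 0.39836875.
m_3 = (0.169375 + 0.295375 + 0.501750 + 0.236000) / 0.39836875 = 1.2025 / 0.39836875 ≈ 3.019.

m_3 = 3.019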